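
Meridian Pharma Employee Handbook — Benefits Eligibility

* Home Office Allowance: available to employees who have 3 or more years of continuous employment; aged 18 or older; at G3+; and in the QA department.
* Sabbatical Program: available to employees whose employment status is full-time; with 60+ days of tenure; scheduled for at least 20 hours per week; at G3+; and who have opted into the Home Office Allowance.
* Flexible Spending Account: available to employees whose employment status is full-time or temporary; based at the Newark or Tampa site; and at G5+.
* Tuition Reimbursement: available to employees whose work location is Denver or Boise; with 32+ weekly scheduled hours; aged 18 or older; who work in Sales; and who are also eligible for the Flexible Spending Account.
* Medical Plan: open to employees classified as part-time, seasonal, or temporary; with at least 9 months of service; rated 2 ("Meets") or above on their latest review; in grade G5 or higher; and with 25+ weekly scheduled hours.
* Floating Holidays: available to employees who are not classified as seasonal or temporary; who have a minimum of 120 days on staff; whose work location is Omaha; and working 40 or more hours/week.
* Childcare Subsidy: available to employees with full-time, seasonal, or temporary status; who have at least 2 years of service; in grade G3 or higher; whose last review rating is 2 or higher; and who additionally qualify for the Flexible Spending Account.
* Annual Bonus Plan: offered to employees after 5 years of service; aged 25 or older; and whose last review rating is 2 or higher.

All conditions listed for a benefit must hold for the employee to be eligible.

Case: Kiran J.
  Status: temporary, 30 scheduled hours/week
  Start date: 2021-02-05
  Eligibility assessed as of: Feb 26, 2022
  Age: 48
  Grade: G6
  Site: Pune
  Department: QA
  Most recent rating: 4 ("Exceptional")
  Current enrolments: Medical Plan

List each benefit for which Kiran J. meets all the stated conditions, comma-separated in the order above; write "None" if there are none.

Medical Plan

Service from 2021-02-05 to Feb 26, 2022: 386 days.
Home Office Allowance — service 386 days < 3 years (≈1095 days) ✗ → not eligible.
Sabbatical Program — status temporary ✗ (requires full-time) → not eligible.
Flexible Spending Account — status temporary ✓; site Pune ✗ (not Newark or Tampa) → not eligible.
Tuition Reimbursement — site Pune ✗ (not Denver or Boise) → not eligible.
Medical Plan — status temporary ✓; service 386 days ≥ 9 months (≈270 days) ✓; rating 4 ≥ 2 ✓; grade G6 ≥ G5 ✓; 30 hrs/wk ≥ 25 ✓ → eligible.
Floating Holidays — status temporary ✗ (excluded) → not eligible.
Childcare Subsidy — status temporary ✓; service 386 days < 2 years (≈730 days) ✗ → not eligible.
Annual Bonus Plan — service 386 days < 5 years (≈1825 days) ✗ → not eligible.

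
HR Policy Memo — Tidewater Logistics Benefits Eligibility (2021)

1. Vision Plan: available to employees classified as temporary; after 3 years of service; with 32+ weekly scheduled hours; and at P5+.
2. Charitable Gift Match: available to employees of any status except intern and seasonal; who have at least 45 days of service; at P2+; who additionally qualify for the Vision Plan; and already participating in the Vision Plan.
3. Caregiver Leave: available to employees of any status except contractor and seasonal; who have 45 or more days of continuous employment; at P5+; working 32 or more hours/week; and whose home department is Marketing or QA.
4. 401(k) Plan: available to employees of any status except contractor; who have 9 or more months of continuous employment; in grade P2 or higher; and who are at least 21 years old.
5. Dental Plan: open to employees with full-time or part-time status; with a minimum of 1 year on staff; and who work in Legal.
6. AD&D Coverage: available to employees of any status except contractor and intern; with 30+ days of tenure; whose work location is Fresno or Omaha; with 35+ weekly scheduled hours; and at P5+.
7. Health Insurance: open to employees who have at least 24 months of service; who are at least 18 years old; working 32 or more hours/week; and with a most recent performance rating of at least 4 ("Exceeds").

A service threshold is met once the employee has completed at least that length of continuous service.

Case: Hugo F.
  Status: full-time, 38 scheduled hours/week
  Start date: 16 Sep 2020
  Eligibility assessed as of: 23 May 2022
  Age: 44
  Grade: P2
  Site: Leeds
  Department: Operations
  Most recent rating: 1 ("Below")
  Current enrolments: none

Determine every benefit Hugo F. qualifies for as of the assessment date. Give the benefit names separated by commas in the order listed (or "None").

401(k) Plan

Service from 16 Sep 2020 to 23 May 2022: 614 days.
Vision Plan — status full-time ✗ (requires temporary) → not eligible.
Charitable Gift Match — status full-time ✓ (not excluded); service 614 days ≥ 45 days ✓; grade P2 ≥ P2 ✓; not eligible for Vision Plan ✗ → not eligible.
Caregiver Leave — status full-time ✓ (not excluded); service 614 days ≥ 45 days ✓; grade P2 < P5 ✗ → not eligible.
401(k) Plan — status full-time ✓ (not excluded); service 614 days ≥ 9 months (≈270 days) ✓; grade P2 ≥ P2 ✓; age 44 ≥ 21 ✓ → eligible.
Dental Plan — status full-time ✓; service 614 days ≥ 1 year (≈365 days) ✓; dept Operations ✗ → not eligible.
AD&D Coverage — status full-time ✓ (not excluded); service 614 days ≥ 30 days ✓; site Leeds ✗ (not Fresno or Omaha) → not eligible.
Health Insurance — service 614 days < 24 months (≈720 days) ✗ → not eligible.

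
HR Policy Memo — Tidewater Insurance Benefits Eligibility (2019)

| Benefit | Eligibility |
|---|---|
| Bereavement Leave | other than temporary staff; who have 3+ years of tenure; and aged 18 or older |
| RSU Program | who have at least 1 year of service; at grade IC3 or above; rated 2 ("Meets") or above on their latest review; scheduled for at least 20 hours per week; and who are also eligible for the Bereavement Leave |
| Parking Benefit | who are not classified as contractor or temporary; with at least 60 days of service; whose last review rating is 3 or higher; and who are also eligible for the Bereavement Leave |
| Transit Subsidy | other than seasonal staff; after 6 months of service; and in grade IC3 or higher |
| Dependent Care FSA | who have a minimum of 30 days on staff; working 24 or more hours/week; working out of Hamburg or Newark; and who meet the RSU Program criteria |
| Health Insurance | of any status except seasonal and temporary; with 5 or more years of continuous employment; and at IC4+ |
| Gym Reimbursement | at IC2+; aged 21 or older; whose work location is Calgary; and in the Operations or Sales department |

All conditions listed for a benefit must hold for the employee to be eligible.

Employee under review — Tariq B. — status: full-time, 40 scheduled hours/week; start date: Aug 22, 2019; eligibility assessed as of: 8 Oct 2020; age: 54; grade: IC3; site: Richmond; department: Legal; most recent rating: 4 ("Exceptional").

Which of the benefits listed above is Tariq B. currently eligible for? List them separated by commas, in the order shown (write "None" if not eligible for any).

Transit Subsidy

Service from Aug 22, 2019 to 8 Oct 2020: 413 days.
Bereavement Leave — status full-time ✓ (not excluded); service 413 days < 3 years (≈1095 days) ✗ → not eligible.
RSU Program — service 413 days ≥ 1 year (≈365 days) ✓; grade IC3 ≥ IC3 ✓; rating 4 ≥ 2 ✓; 40 hrs/wk ≥ 20 ✓; not eligible for Bereavement Leave ✗ → not eligible.
Parking Benefit — status full-time ✓ (not excluded); service 413 days ≥ 60 days ✓; rating 4 ≥ 3 ✓; not eligible for Bereavement Leave ✗ → not eligible.
Transit Subsidy — status full-time ✓ (not excluded); service 413 days ≥ 6 months (≈180 days) ✓; grade IC3 ≥ IC3 ✓ → eligible.
Dependent Care FSA — service 413 days ≥ 30 days ✓; 40 hrs/wk ≥ 24 ✓; site Richmond ✗ (not Hamburg or Newark) → not eligible.
Health Insurance — status full-time ✓ (not excluded); service 413 days < 5 years (≈1825 days) ✗ → not eligible.
Gym Reimbursement — grade IC3 ≥ IC2 ✓; age 54 ≥ 21 ✓; site Richmond ✗ (not Calgary) → not eligible.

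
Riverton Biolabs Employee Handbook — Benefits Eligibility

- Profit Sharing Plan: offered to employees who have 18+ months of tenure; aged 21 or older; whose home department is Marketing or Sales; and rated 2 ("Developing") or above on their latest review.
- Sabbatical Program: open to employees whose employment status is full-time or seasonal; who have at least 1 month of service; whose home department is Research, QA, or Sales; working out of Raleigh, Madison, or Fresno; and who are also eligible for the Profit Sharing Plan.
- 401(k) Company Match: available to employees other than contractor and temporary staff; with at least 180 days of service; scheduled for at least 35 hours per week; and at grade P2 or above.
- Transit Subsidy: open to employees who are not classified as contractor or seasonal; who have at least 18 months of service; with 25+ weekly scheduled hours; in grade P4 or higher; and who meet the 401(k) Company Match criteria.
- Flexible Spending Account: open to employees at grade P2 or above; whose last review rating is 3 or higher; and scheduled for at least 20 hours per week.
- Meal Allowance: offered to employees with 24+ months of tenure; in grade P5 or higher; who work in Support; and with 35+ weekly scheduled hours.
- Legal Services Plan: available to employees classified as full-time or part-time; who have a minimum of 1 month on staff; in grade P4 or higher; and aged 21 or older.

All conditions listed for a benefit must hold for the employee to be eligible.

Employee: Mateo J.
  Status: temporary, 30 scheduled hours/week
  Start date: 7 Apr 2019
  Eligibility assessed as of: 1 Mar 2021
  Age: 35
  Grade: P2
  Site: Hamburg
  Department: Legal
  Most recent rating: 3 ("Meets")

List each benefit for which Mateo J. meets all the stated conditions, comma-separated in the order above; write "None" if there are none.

Flexible Spending Account

Service from 7 Apr 2019 to 1 Mar 2021: 694 days.
Profit Sharing Plan — service 694 days ≥ 18 months (≈540 days) ✓; age 35 ≥ 21 ✓; dept Legal ✗ → not eligible.
Sabbatical Program — status temporary ✗ (requires full-time or seasonal) → not eligible.
401(k) Company Match — status temporary ✗ (excluded) → not eligible.
Transit Subsidy — status temporary ✓ (not excluded); service 694 days ≥ 18 months (≈540 days) ✓; 30 hrs/wk ≥ 25 ✓; grade P2 < P4 ✗ → not eligible.
Flexible Spending Account — grade P2 ≥ P2 ✓; rating 3 ≥ 3 ✓; 30 hrs/wk ≥ 20 ✓ → eligible.
Meal Allowance — service 694 days < 24 months (≈720 days) ✗ → not eligible.
Legal Services Plan — status temporary ✗ (requires full-time or part-time) → not eligible.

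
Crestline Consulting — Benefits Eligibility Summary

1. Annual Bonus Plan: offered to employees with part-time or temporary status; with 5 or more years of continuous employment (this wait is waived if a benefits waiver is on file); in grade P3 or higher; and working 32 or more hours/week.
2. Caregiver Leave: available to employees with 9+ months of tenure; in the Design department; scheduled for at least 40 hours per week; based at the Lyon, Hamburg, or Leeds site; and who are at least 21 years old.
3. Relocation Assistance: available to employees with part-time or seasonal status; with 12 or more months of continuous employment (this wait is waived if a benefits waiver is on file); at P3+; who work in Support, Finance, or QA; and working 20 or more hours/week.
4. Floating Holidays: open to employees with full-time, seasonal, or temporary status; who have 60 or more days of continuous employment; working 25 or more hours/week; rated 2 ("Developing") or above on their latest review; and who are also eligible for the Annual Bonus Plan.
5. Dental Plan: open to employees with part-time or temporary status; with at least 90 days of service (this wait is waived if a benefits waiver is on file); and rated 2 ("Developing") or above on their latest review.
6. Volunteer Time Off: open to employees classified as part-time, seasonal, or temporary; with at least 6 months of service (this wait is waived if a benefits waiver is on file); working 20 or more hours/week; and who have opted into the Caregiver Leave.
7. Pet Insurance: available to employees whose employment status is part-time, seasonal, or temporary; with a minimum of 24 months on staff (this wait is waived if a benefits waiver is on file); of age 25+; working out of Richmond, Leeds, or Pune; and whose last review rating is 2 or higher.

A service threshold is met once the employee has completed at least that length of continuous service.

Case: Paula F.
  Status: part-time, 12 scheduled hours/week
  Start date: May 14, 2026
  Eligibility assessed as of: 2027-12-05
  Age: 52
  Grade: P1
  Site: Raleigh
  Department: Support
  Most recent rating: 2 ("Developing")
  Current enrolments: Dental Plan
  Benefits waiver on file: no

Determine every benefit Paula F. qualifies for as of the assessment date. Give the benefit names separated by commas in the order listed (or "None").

Service from May 14, 2026 to 2027-12-05: 570 days.
Annual Bonus Plan — status part-time ✓; no waiver, service 570 days < 5 years (≈1825 days) ✗ → not eligible.
Caregiver Leave — service 570 days ≥ 9 months (≈270 days) ✓; dept Support ✗ → not eligible.
Relocation Assistance — status part-time ✓; no waiver, service 570 days ≥ 12 months (≈360 days) ✓; grade P1 < P3 ✗ → not eligible.
Floating Holidays — status part-time ✗ (requires full-time, seasonal, or temporary) → not eligible.
Dental Plan — status part-time ✓; no waiver, service 570 days ≥ 90 days ✓; rating 2 ≥ 2 ✓ → eligible.
Volunteer Time Off — status part-time ✓; no waiver, service 570 days ≥ 6 months (≈180 days) ✓; 12 hrs/wk < 20 ✗ → not eligible.
Pet Insurance — status part-time ✓; no waiver, service 570 days < 24 months (≈720 days) ✗ → not eligible.

Dental Plan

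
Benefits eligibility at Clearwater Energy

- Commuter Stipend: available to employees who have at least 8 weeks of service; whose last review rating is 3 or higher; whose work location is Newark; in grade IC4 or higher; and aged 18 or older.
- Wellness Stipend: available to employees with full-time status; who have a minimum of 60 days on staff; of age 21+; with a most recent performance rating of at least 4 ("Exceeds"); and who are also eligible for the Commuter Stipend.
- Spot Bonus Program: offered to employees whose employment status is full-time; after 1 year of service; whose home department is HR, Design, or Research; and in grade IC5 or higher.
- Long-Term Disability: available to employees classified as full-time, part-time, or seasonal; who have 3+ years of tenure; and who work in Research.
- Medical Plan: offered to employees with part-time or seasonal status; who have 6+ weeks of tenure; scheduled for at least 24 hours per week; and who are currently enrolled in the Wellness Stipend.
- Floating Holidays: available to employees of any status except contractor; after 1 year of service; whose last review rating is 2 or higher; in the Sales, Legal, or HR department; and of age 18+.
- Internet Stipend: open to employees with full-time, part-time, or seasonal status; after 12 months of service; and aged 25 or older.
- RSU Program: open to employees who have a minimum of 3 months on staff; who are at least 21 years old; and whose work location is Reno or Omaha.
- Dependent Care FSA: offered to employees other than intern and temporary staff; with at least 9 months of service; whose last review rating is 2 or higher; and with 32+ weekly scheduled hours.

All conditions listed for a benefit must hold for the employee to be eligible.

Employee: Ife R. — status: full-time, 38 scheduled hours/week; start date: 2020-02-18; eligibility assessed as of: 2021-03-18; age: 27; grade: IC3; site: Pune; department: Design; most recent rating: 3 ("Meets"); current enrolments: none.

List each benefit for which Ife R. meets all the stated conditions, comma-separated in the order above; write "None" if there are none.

Service from 2020-02-18 to 2021-03-18: 394 days.
Commuter Stipend — service 394 days ≥ 8 weeks (≈56 days) ✓; rating 3 ≥ 3 ✓; site Pune ✗ (not Newark) → not eligible.
Wellness Stipend — status full-time ✓; service 394 days ≥ 60 days ✓; age 27 ≥ 21 ✓; rating 3 < 4 ✗ → not eligible.
Spot Bonus Program — status full-time ✓; service 394 days ≥ 1 year (≈365 days) ✓; dept Design ✓; grade IC3 < IC5 ✗ → not eligible.
Long-Term Disability — status full-time ✓; service 394 days < 3 years (≈1095 days) ✗ → not eligible.
Medical Plan — status full-time ✗ (requires part-time or seasonal) → not eligible.
Floating Holidays — status full-time ✓ (not excluded); service 394 days ≥ 1 year (≈365 days) ✓; rating 3 ≥ 2 ✓; dept Design ✗ → not eligible.
Internet Stipend — status full-time ✓; service 394 days ≥ 12 months (≈360 days) ✓; age 27 ≥ 25 ✓ → eligible.
RSU Program — service 394 days ≥ 3 months (≈90 days) ✓; age 27 ≥ 21 ✓; site Pune ✗ (not Reno or Omaha) → not eligible.
Dependent Care FSA — status full-time ✓ (not excluded); service 394 days ≥ 9 months (≈270 days) ✓; rating 3 ≥ 2 ✓; 38 hrs/wk ≥ 32 ✓ → eligible.

Internet Stipend, Dependent Care FSA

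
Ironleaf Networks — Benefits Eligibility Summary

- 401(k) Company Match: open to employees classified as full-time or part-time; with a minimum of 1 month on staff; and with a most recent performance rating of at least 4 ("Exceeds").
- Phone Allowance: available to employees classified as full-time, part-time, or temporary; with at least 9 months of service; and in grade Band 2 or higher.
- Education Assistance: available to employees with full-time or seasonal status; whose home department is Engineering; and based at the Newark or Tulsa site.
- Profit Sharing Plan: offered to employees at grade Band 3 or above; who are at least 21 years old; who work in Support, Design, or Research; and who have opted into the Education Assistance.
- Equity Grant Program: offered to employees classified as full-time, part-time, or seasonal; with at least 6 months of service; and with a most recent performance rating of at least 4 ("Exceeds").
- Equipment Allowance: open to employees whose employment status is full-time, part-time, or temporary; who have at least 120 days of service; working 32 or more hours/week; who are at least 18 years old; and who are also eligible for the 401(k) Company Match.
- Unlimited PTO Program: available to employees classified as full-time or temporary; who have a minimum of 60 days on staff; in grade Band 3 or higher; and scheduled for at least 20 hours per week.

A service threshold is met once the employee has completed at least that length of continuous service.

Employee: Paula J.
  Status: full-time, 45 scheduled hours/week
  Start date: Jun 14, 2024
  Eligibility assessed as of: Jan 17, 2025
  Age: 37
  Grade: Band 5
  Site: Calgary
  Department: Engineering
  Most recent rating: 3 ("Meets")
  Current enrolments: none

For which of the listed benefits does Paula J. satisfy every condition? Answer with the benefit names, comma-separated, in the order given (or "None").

Unlimited PTO Program

Service from Jun 14, 2024 to Jan 17, 2025: 217 days.
401(k) Company Match — status full-time ✓; service 217 days ≥ 1 month (≈30 days) ✓; rating 3 < 4 ✗ → not eligible.
Phone Allowance — status full-time ✓; service 217 days < 9 months (≈270 days) ✗ → not eligible.
Education Assistance — status full-time ✓; dept Engineering ✓; site Calgary ✗ (not Newark or Tulsa) → not eligible.
Profit Sharing Plan — grade Band 5 ≥ Band 3 ✓; age 37 ≥ 21 ✓; dept Engineering ✗ → not eligible.
Equity Grant Program — status full-time ✓; service 217 days ≥ 6 months (≈180 days) ✓; rating 3 < 4 ✗ → not eligible.
Equipment Allowance — status full-time ✓; service 217 days ≥ 120 days ✓; 45 hrs/wk ≥ 32 ✓; age 37 ≥ 18 ✓; not eligible for 401(k) Company Match ✗ → not eligible.
Unlimited PTO Program — status full-time ✓; service 217 days ≥ 60 days ✓; grade Band 5 ≥ Band 3 ✓; 45 hrs/wk ≥ 20 ✓ → eligible.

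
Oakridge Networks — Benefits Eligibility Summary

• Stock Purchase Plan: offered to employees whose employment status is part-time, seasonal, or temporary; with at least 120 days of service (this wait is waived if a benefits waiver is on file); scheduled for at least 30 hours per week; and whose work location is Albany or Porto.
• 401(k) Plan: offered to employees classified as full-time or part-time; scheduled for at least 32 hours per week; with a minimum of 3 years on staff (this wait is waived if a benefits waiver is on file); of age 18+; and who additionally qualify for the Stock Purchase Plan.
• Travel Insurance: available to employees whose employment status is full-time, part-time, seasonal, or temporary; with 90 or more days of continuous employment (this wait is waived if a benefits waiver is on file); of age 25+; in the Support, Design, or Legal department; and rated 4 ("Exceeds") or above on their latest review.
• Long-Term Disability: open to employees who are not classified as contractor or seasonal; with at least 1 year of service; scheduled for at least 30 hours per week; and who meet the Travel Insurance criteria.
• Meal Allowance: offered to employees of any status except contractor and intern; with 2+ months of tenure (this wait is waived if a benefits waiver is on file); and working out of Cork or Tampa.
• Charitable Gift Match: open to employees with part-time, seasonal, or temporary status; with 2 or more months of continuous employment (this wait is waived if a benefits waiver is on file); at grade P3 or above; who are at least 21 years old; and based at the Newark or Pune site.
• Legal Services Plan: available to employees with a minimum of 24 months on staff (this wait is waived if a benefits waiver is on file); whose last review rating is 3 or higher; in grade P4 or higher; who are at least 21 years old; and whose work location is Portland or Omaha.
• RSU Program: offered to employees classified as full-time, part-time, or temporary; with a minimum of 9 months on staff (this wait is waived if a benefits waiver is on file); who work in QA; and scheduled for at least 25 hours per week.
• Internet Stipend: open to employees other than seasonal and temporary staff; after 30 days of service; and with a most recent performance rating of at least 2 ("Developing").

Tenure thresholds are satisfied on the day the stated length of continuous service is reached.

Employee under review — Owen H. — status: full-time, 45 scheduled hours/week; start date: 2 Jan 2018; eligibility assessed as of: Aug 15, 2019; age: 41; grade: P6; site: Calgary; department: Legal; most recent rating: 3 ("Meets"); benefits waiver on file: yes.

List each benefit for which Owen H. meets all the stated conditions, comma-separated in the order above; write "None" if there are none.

Service from 2 Jan 2018 to Aug 15, 2019: 590 days.
Stock Purchase Plan — status full-time ✗ (requires part-time, seasonal, or temporary) → not eligible.
401(k) Plan — status full-time ✓; 45 hrs/wk ≥ 32 ✓; benefits waiver on file ✓; age 41 ≥ 18 ✓; not eligible for Stock Purchase Plan ✗ → not eligible.
Travel Insurance — status full-time ✓; benefits waiver on file ✓; age 41 ≥ 25 ✓; dept Legal ✓; rating 3 < 4 ✗ → not eligible.
Long-Term Disability — status full-time ✓ (not excluded); service 590 days ≥ 1 year (≈365 days) ✓; 45 hrs/wk ≥ 30 ✓; not eligible for Travel Insurance ✗ → not eligible.
Meal Allowance — status full-time ✓ (not excluded); benefits waiver on file ✓; site Calgary ✗ (not Cork or Tampa) → not eligible.
Charitable Gift Match — status full-time ✗ (requires part-time, seasonal, or temporary) → not eligible.
Legal Services Plan — benefits waiver on file ✓; rating 3 ≥ 3 ✓; grade P6 ≥ P4 ✓; age 41 ≥ 21 ✓; site Calgary ✗ (not Portland or Omaha) → not eligible.
RSU Program — status full-time ✓; benefits waiver on file ✓; dept Legal ✗ → not eligible.
Internet Stipend — status full-time ✓ (not excluded); service 590 days ≥ 30 days ✓; rating 3 ≥ 2 ✓ → eligible.

Internet Stipend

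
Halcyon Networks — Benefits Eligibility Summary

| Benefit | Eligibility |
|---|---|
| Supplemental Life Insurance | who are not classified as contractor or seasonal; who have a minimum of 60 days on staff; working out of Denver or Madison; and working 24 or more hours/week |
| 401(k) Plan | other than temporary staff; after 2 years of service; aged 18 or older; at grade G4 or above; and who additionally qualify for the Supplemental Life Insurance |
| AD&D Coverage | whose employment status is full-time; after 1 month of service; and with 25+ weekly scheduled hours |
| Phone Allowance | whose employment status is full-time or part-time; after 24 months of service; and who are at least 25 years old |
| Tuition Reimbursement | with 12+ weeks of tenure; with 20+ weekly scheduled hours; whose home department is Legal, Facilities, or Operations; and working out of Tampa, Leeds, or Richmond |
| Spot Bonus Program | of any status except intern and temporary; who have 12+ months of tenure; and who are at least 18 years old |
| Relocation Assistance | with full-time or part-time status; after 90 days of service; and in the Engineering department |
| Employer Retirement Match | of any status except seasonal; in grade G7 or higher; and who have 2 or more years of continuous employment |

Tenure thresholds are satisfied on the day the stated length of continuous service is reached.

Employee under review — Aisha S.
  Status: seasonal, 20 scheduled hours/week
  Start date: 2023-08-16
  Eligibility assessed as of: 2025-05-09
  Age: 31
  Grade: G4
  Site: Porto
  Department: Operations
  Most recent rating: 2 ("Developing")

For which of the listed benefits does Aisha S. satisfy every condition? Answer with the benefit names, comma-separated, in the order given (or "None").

Service from 2023-08-16 to 2025-05-09: 632 days.
Supplemental Life Insurance — status seasonal ✗ (excluded) → not eligible.
401(k) Plan — status seasonal ✓ (not excluded); service 632 days < 2 years (≈730 days) ✗ → not eligible.
AD&D Coverage — status seasonal ✗ (requires full-time) → not eligible.
Phone Allowance — status seasonal ✗ (requires full-time or part-time) → not eligible.
Tuition Reimbursement — service 632 days ≥ 12 weeks (≈84 days) ✓; 20 hrs/wk ≥ 20 ✓; dept Operations ✓; site Porto ✗ (not Tampa, Leeds, or Richmond) → not eligible.
Spot Bonus Program — status seasonal ✓ (not excluded); service 632 days ≥ 12 months (≈360 days) ✓; age 31 ≥ 18 ✓ → eligible.
Relocation Assistance — status seasonal ✗ (requires full-time or part-time) → not eligible.
Employer Retirement Match — status seasonal ✗ (excluded) → not eligible.

Spot Bonus Program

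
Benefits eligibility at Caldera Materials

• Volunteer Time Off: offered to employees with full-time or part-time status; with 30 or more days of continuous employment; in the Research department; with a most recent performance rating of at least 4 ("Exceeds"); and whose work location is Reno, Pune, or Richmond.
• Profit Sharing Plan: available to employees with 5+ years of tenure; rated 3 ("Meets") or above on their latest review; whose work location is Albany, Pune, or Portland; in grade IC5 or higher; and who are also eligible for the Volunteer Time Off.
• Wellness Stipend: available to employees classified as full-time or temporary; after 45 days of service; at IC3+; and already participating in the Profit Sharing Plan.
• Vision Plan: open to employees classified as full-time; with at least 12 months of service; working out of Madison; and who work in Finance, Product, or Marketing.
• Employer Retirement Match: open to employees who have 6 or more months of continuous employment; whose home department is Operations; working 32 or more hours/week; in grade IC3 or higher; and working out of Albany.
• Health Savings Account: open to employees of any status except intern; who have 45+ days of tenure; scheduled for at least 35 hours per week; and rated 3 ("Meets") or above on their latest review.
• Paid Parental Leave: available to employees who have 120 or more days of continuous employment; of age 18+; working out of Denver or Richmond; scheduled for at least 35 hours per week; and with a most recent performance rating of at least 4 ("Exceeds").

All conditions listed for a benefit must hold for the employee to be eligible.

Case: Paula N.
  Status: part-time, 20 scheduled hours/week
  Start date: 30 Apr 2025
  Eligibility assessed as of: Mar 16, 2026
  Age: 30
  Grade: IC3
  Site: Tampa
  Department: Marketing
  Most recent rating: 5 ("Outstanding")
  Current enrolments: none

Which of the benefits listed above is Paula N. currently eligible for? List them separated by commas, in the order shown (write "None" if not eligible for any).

Service from 30 Apr 2025 to Mar 16, 2026: 320 days.
Volunteer Time Off — status part-time ✓; service 320 days ≥ 30 days ✓; dept Marketing ✗ → not eligible.
Profit Sharing Plan — service 320 days < 5 years (≈1825 days) ✗ → not eligible.
Wellness Stipend — status part-time ✗ (requires full-time or temporary) → not eligible.
Vision Plan — status part-time ✗ (requires full-time) → not eligible.
Employer Retirement Match — service 320 days ≥ 6 months (≈180 days) ✓; dept Marketing ✗ → not eligible.
Health Savings Account — status part-time ✓ (not excluded); service 320 days ≥ 45 days ✓; 20 hrs/wk < 35 ✗ → not eligible.
Paid Parental Leave — service 320 days ≥ 120 days ✓; age 30 ≥ 18 ✓; site Tampa ✗ (not Denver or Richmond) → not eligible.

None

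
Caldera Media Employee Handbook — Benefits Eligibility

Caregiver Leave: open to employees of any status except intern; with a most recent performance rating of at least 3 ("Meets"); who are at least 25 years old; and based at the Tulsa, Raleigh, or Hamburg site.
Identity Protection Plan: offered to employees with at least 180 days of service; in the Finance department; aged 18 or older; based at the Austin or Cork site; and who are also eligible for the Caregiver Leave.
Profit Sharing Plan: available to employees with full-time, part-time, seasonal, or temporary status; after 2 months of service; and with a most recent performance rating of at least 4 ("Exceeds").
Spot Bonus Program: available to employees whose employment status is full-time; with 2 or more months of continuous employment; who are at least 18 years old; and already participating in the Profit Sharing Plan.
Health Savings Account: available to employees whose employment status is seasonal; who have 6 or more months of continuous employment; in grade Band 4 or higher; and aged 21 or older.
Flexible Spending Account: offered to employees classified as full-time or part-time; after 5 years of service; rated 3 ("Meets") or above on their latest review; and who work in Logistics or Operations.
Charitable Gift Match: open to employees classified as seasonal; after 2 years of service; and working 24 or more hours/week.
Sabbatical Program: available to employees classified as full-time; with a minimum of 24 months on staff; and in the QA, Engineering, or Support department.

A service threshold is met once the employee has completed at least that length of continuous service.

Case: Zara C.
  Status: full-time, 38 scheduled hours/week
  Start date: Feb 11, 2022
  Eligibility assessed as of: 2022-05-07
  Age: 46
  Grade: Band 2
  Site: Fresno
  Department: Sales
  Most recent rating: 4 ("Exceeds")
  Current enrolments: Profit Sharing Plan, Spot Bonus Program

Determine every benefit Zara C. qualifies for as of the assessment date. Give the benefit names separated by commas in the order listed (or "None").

Service from Feb 11, 2022 to 2022-05-07: 85 days.
Caregiver Leave — status full-time ✓ (not excluded); rating 4 ≥ 3 ✓; age 46 ≥ 25 ✓; site Fresno ✗ (not Tulsa, Raleigh, or Hamburg) → not eligible.
Identity Protection Plan — service 85 days < 180 days ✗ → not eligible.
Profit Sharing Plan — status full-time ✓; service 85 days ≥ 2 months (≈60 days) ✓; rating 4 ≥ 4 ✓ → eligible.
Spot Bonus Program — status full-time ✓; service 85 days ≥ 2 months (≈60 days) ✓; age 46 ≥ 18 ✓; enrolled in Profit Sharing Plan ✓ → eligible.
Health Savings Account — status full-time ✗ (requires seasonal) → not eligible.
Flexible Spending Account — status full-time ✓; service 85 days < 5 years (≈1825 days) ✗ → not eligible.
Charitable Gift Match — status full-time ✗ (requires seasonal) → not eligible.
Sabbatical Program — status full-time ✓; service 85 days < 24 months (≈720 days) ✗ → not eligible.

Profit Sharing Plan, Spot Bonus Program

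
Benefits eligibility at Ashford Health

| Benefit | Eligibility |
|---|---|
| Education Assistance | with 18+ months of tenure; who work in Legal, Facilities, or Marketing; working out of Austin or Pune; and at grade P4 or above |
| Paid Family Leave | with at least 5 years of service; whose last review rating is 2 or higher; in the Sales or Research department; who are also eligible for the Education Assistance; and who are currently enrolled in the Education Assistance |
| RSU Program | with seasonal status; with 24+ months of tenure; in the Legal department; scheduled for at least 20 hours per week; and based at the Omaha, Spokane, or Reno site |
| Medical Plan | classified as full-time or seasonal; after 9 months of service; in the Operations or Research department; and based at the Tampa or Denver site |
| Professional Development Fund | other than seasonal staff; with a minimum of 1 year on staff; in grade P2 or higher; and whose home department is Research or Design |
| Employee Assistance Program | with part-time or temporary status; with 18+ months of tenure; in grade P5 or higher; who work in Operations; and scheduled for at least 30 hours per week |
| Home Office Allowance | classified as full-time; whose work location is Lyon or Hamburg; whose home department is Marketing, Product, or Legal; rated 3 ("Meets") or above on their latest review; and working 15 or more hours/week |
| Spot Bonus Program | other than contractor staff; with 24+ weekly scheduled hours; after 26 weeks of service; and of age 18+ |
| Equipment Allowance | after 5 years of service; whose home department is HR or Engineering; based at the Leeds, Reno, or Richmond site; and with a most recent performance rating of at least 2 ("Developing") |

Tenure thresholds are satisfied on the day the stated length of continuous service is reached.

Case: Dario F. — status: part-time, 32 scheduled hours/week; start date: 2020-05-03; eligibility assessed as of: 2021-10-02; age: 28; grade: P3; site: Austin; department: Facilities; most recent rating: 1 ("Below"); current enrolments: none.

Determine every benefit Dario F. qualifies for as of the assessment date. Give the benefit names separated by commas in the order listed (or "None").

Spot Bonus Program

Service from 2020-05-03 to 2021-10-02: 517 days.
Education Assistance — service 517 days < 18 months (≈540 days) ✗ → not eligible.
Paid Family Leave — service 517 days < 5 years (≈1825 days) ✗ → not eligible.
RSU Program — status part-time ✗ (requires seasonal) → not eligible.
Medical Plan — status part-time ✗ (requires full-time or seasonal) → not eligible.
Professional Development Fund — status part-time ✓ (not excluded); service 517 days ≥ 1 year (≈365 days) ✓; grade P3 ≥ P2 ✓; dept Facilities ✗ → not eligible.
Employee Assistance Program — status part-time ✓; service 517 days < 18 months (≈540 days) ✗ → not eligible.
Home Office Allowance — status part-time ✗ (requires full-time) → not eligible.
Spot Bonus Program — status part-time ✓ (not excluded); 32 hrs/wk ≥ 24 ✓; service 517 days ≥ 26 weeks (≈182 days) ✓; age 28 ≥ 18 ✓ → eligible.
Equipment Allowance — service 517 days < 5 years (≈1825 days) ✗ → not eligible.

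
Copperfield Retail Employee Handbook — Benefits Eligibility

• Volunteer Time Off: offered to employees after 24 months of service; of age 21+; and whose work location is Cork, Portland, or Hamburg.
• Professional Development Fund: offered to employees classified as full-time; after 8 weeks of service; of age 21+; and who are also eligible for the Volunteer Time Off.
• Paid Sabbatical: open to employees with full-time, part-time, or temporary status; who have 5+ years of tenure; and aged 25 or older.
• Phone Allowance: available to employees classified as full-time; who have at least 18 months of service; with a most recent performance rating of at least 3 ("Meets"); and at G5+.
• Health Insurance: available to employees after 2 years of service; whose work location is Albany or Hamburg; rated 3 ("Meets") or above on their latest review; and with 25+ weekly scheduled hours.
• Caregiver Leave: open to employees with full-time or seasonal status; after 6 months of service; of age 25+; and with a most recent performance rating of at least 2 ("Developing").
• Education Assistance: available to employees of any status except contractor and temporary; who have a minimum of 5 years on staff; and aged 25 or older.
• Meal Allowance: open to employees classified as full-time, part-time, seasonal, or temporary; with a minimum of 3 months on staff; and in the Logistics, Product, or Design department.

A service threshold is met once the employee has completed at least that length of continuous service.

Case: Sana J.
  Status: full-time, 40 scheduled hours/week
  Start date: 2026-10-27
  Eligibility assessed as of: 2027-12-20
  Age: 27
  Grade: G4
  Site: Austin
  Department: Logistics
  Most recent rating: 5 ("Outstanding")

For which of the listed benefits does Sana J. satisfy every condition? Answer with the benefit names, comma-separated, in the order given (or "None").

Service from 2026-10-27 to 2027-12-20: 419 days.
Volunteer Time Off — service 419 days < 24 months (≈720 days) ✗ → not eligible.
Professional Development Fund — status full-time ✓; service 419 days ≥ 8 weeks (≈56 days) ✓; age 27 ≥ 21 ✓; not eligible for Volunteer Time Off ✗ → not eligible.
Paid Sabbatical — status full-time ✓; service 419 days < 5 years (≈1825 days) ✗ → not eligible.
Phone Allowance — status full-time ✓; service 419 days < 18 months (≈540 days) ✗ → not eligible.
Health Insurance — service 419 days < 2 years (≈730 days) ✗ → not eligible.
Caregiver Leave — status full-time ✓; service 419 days ≥ 6 months (≈180 days) ✓; age 27 ≥ 25 ✓; rating 5 ≥ 2 ✓ → eligible.
Education Assistance — status full-time ✓ (not excluded); service 419 days < 5 years (≈1825 days) ✗ → not eligible.
Meal Allowance — status full-time ✓; service 419 days ≥ 3 months (≈90 days) ✓; dept Logistics ✓ → eligible.

Caregiver Leave, Meal Allowance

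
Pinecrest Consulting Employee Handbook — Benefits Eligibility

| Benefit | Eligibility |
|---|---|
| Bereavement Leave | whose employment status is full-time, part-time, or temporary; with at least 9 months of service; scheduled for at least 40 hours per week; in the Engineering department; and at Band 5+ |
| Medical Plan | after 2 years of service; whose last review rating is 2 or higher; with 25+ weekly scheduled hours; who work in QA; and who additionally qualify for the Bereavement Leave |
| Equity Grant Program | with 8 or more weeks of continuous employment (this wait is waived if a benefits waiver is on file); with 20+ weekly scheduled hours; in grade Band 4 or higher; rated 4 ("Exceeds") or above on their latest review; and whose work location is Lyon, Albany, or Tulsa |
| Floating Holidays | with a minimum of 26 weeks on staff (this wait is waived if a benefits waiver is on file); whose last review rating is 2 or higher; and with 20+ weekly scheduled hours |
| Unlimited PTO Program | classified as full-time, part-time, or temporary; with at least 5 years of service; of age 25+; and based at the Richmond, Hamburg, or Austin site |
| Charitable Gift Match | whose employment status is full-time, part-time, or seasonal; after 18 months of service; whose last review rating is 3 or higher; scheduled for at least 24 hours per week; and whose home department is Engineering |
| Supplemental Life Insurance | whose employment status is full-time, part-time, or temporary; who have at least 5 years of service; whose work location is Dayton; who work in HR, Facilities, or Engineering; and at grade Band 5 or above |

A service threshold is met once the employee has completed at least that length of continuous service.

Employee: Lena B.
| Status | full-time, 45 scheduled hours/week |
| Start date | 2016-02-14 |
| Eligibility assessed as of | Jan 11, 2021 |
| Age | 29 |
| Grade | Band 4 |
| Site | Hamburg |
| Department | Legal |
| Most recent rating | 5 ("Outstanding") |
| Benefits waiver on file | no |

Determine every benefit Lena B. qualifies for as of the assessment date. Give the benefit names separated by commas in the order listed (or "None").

Floating Holidays

Service from 2016-02-14 to Jan 11, 2021: 1793 days.
Bereavement Leave — status full-time ✓; service 1793 days ≥ 9 months (≈270 days) ✓; 45 hrs/wk ≥ 40 ✓; dept Legal ✗ → not eligible.
Medical Plan — service 1793 days ≥ 2 years (≈730 days) ✓; rating 5 ≥ 2 ✓; 45 hrs/wk ≥ 25 ✓; dept Legal ✗ → not eligible.
Equity Grant Program — no waiver, service 1793 days ≥ 8 weeks (≈56 days) ✓; 45 hrs/wk ≥ 20 ✓; grade Band 4 ≥ Band 4 ✓; rating 5 ≥ 4 ✓; site Hamburg ✗ (not Lyon, Albany, or Tulsa) → not eligible.
Floating Holidays — no waiver, service 1793 days ≥ 26 weeks (≈182 days) ✓; rating 5 ≥ 2 ✓; 45 hrs/wk ≥ 20 ✓ → eligible.
Unlimited PTO Program — status full-time ✓; service 1793 days < 5 years (≈1825 days) ✗ → not eligible.
Charitable Gift Match — status full-time ✓; service 1793 days ≥ 18 months (≈540 days) ✓; rating 5 ≥ 3 ✓; 45 hrs/wk ≥ 24 ✓; dept Legal ✗ → not eligible.
Supplemental Life Insurance — status full-time ✓; service 1793 days < 5 years (≈1825 days) ✗ → not eligible.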